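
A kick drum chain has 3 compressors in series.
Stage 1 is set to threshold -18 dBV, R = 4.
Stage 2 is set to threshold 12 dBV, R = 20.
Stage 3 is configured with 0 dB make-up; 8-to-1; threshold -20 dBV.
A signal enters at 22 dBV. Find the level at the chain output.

-18.5 dBV

Stage 1: 40 dB above -18 dBV, reduced 4:1 to 10 dB above → -8 dBV.
Stage 2: below threshold (-8 ≤ 12); passes unchanged; output -8 dBV.
Stage 3: 12 dB above -20 dBV, reduced 8:1 to 1.5 dB above → -18.5 dBV.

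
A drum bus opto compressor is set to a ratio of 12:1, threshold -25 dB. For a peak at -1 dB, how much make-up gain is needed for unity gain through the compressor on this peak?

22 dB

The peak compresses to -25 + 24/12 = -23 dB.
To reach -1 dB requires -1 − (-23) = 22 dB of make-up.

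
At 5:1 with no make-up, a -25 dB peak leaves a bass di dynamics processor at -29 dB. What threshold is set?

-30 dB

Gain reduction = -25 − (-29) = 4 dB; output overshoot = GR / (R − 1) = 4 / 4 = 1 dB.
Threshold = output − output overshoot = -29 − 1 = -30 dB.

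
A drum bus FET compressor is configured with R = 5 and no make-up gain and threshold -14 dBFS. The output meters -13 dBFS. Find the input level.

That's 1 dB above the -14 dBFS threshold.
Before 5:1 compression the overshoot was 1 × 5 = 5 dB, so input = -14 + 5 = -9 dBFS.

-9 dBFS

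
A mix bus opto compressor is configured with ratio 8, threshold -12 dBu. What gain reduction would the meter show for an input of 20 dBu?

20 dBu exceeds the threshold by 32 dB.
A 8:1 ratio leaves 4 dB of that excess.
Gain reduction = 32 − 4 = 28 dB.

28 dB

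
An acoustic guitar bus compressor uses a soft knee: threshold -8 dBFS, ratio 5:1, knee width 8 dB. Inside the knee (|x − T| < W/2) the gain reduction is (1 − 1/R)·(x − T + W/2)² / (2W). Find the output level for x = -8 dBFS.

x − T + W/2 = -8 − (-8) + 4 = 4.
GR = (1 − 1/5) × 4² / 16 = 0.8 × 16 / 16 = 0.8 dB.
Output = -8 − 0.8 = -8.8 dBFS.

-8.8 dBFS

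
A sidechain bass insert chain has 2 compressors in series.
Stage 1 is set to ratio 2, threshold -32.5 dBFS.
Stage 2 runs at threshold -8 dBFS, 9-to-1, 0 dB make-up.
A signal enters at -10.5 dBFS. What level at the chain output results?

-21.5 dBFS

Stage 1: 22 dB above -32.5 dBFS, reduced 2:1 to 11 dB above → -21.5 dBFS.
Stage 2: -21.5 dBFS ≤ -8 dBFS, so stage 2 doesn't engage; output -21.5 dBFS.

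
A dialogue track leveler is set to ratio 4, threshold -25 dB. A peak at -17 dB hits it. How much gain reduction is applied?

Overshoot = -17 − (-25) = 8 dB.
At 4:1, output sits 8/4 = 2 dB above threshold.
So the signal is attenuated by 8 − 2 = 6 dB.

6 dB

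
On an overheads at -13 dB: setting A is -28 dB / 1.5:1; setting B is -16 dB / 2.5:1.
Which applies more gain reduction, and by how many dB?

A: 15 dB over, compressed to 10 dB over, so 5 dB of GR.
B: 3 dB over, compressed to 1.2 dB over, so 1.8 dB of GR.
Difference: 3.2 dB in favour of A.

A, by 3.2 dB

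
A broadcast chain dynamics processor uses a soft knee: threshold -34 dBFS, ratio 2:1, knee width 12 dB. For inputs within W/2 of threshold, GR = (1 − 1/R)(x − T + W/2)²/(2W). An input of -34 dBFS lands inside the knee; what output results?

-34.75 dBFS

x − T + W/2 = -34 − (-34) + 6 = 6.
GR = (1 − 1/2) × 6² / 24 = 0.5 × 36 / 24 = 0.75 dB.
Output = -34 − 0.75 = -34.75 dBFS.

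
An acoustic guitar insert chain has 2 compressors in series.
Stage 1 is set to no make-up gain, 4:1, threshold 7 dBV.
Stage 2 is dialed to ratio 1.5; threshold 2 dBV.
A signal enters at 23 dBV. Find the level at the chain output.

8 dBV

Stage 1: 23 dBV is 16 dB over 7 dBV; at 4:1 that becomes 4 dB over, giving 11 dBV.
Stage 2: overshoot 9 dB → 9/1.5 = 6 dB → 8 dBV.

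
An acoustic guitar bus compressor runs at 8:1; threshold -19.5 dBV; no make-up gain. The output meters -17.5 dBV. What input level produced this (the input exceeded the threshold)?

-3.5 dBV

Post-compression overshoot = -17.5 − (-19.5) = 2 dB.
Before 8:1 compression the overshoot was 2 × 8 = 16 dB, so input = -19.5 + 16 = -3.5 dBV.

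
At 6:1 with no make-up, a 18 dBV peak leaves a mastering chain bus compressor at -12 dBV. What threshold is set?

-18 dBV

Let T be the threshold. Output overshoot = (input overshoot)/R, so -12 − T = (18 − T)/6.
6·(-12 − T) = 18 − T → 5·T = -72 − 18 = -90.
T = -90/5 = -18 dBV.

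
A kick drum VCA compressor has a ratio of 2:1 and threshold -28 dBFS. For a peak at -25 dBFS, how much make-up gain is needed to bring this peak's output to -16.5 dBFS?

Overshoot 3 dB → 3/2 = 1.5 dB after compression, so the compressed level is -28 + 1.5 = -26.5 dBFS.
Make-up = target − compressed = -16.5 − (-26.5) = 10 dB.

10 dB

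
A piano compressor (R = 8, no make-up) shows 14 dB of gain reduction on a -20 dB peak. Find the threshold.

-36 dB

Let T be the threshold. Output overshoot = (input overshoot)/R, so -34 − T = (-20 − T)/8.
8·(-34 − T) = -20 − T → 7·T = -272 − (-20) = -252.
T = -252/7 = -36 dB.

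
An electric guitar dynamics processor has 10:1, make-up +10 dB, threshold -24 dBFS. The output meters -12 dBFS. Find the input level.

Stripping the +10 dB make-up gives -22 dBFS at the gain stage.
Post-compression overshoot = -22 − (-24) = 2 dB.
Input overshoot = R × output overshoot = 20 dB → input = -24 + 20 = -4 dBFS.

-4 dBFS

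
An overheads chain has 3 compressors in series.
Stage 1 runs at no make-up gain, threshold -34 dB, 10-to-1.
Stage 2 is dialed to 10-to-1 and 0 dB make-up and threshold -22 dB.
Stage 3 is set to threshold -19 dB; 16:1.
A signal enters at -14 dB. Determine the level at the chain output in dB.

Stage 1: overshoot 20 dB → 20/10 = 2 dB → -32 dB.
Stage 2: below threshold (-32 ≤ -22); passes unchanged; output -32 dB.
Stage 3: below threshold (-32 ≤ -19); passes unchanged; output -32 dB.

-32 dB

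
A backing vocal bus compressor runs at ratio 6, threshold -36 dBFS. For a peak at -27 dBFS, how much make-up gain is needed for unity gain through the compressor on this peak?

7.5 dB

Overshoot 9 dB → 9/6 = 1.5 dB after compression, so the compressed level is -36 + 1.5 = -34.5 dBFS.
Make-up = target − compressed = -27 − (-34.5) = 7.5 dB.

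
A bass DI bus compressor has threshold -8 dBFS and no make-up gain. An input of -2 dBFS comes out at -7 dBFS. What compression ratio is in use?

6:1

Input overshoot = -2 − (-8) = 6 dB; output overshoot = -7 − (-8) = 1 dB.
Ratio = 6 / 1 = 6.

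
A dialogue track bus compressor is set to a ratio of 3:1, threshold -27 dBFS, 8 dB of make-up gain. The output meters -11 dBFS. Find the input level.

-3 dBFS

Before make-up, the level was -11 − 8 = -19 dBFS.
The compressed level sits -19 − (-27) = 8 dB over threshold.
Input overshoot = R × output overshoot = 24 dB → input = -27 + 24 = -3 dBFS.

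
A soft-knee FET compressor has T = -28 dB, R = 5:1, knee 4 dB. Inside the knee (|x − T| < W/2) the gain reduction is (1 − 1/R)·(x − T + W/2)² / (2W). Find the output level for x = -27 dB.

-27.9 dB

x − T + W/2 = -27 − (-28) + 2 = 3.
GR = (1 − 1/5) × 3² / 8 = 0.8 × 9 / 8 = 0.9 dB.
Output = -27 − 0.9 = -27.9 dB.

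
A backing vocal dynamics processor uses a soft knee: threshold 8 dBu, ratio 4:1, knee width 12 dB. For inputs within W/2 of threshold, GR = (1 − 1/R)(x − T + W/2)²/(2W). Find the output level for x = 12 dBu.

x − T + W/2 = 12 − 8 + 6 = 10.
GR = (1 − 1/4) × 10² / 24 = 0.75 × 100 / 24 = 3.125 dB.
Output = 12 − 3.125 = 8.875 dBu.

8.875 dBu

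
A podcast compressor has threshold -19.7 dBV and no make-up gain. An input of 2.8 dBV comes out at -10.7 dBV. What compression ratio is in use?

2.5:1

Input overshoot = 2.8 − (-19.7) = 22.5 dB; output overshoot = -10.7 − (-19.7) = 9 dB.
Ratio = 22.5 / 9 = 2.5.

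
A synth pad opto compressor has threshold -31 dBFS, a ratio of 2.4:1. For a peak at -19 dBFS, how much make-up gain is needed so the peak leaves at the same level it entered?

7 dB

The peak compresses to -31 + 12/2.4 = -26 dBFS.
To reach -19 dBFS requires -19 − (-26) = 7 dB of make-up.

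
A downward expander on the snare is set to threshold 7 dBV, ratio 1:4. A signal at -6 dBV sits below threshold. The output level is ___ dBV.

-45 dBV

Below threshold, a 1:4 expander applies gain = (4−1)×(T − x) of attenuation.
(4−1) × 13 = 39 dB, so output = -6 − 39 = -45 dBV.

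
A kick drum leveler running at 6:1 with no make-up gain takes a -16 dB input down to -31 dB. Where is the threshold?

-34 dB

Gain reduction = -16 − (-31) = 15 dB; output overshoot = GR / (R − 1) = 15 / 5 = 3 dB.
Threshold = output − output overshoot = -31 − 3 = -34 dB.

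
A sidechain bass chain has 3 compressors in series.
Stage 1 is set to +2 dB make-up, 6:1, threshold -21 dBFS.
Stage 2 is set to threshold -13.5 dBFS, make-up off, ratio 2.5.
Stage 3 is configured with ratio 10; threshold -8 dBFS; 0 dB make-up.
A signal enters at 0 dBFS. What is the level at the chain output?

-15.5 dBFS

Stage 1: overshoot 21 dB → 21/6 = 3.5 dB → -17.5 dBFS; +2 dB make-up → -15.5 dBFS.
Stage 2: below threshold (-15.5 ≤ -13.5); passes unchanged; output -15.5 dBFS.
Stage 3: below threshold (-15.5 ≤ -8); passes unchanged; output -15.5 dBFS.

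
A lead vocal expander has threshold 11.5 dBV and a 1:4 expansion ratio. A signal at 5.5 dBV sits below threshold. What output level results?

Undershoot = 11.5 − 5.5 = 6 dB.
At 1:4, that expands to 24 dB under threshold.
Output = 11.5 − 24 = -12.5 dBV.

-12.5 dBV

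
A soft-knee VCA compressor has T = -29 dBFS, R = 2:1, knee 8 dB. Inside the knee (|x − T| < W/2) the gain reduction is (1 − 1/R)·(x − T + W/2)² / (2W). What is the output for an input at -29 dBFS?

x − T + W/2 = -29 − (-29) + 4 = 4.
GR = (1 − 1/2) × 4² / 16 = 0.5 × 16 / 16 = 0.5 dB.
Output = -29 − 0.5 = -29.5 dBFS.

-29.5 dBFS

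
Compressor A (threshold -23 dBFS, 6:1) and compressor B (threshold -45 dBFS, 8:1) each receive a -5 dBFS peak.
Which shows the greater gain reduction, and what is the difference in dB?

B, by 20 dB

A: GR = 18 − 18/6 = 15 dB.
B: GR = 40 − 40/8 = 35 dB.
B reduces 20 dB more.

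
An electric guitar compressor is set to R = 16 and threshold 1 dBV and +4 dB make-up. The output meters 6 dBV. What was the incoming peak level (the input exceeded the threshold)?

17 dBV

Stripping the +4 dB make-up gives 2 dBV at the gain stage.
The compressed level sits 2 − 1 = 1 dB over threshold.
Undo the ratio: input overshoot = 1 × 16 = 16 dB, giving input = 17 dBV.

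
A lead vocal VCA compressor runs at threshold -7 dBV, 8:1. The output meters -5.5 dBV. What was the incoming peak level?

The compressed level sits -5.5 − (-7) = 1.5 dB over threshold.
Before 8:1 compression the overshoot was 1.5 × 8 = 12 dB, so input = -7 + 12 = 5 dBV.

5 dBV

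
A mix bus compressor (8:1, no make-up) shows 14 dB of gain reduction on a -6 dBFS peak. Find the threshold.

Input is 16 dB above T (since output overshoot × R = input overshoot: (-20 − T)·8 = -6 − T gives T = -22 dBFS).
Check: -22 + (-6 − (-22))/8 = -22 + 2 = -20 dBFS. ✓

-22 dBFS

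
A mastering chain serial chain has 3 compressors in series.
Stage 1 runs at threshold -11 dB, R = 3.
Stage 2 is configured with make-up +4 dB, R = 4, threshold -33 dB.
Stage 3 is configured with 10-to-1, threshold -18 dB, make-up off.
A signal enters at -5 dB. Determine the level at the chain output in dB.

Stage 1: -5 dB is 6 dB over -11 dB; at 3:1 that becomes 2 dB over, giving -9 dB.
Stage 2: 24 dB above -33 dB, reduced 4:1 to 6 dB above → -27 dB; +4 dB make-up → -23 dB.
Stage 3: below threshold (-23 ≤ -18); passes unchanged; output -23 dB.

-23 dB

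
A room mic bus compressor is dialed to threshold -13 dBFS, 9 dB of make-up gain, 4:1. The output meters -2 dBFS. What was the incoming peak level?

-5 dBFS

Before make-up, the level was -2 − 9 = -11 dBFS.
The compressed level sits -11 − (-13) = 2 dB over threshold.
Before 4:1 compression the overshoot was 2 × 4 = 8 dB, so input = -13 + 8 = -5 dBFS.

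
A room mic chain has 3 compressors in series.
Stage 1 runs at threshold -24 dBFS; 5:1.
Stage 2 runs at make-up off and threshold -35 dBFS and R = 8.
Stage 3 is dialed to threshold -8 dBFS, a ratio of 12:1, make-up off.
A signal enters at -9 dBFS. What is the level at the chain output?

-33.25 dBFS

Stage 1: 15 dB above -24 dBFS, reduced 5:1 to 3 dB above → -21 dBFS.
Stage 2: -21 dBFS is 14 dB over -35 dBFS; at 8:1 that becomes 1.75 dB over, giving -33.25 dBFS.
Stage 3: below threshold (-33.25 ≤ -8); passes unchanged; output -33.25 dBFS.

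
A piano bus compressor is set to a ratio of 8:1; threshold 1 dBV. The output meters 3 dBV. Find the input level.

17 dBV

The compressed level sits 3 − 1 = 2 dB over threshold.
Input overshoot = R × output overshoot = 16 dB → input = 1 + 16 = 17 dBV.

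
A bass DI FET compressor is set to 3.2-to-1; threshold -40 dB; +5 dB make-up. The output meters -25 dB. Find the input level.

-8 dB

Remove make-up: -25 − 5 = -30 dB.
Post-compression overshoot = -30 − (-40) = 10 dB.
Before 3.2:1 compression the overshoot was 10 × 3.2 = 32 dB, so input = -40 + 32 = -8 dB.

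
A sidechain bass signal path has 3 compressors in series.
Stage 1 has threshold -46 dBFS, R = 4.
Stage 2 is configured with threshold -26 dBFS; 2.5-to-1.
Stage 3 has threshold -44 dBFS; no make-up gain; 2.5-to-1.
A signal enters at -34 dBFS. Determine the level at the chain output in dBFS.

Stage 1: overshoot 12 dB → 12/4 = 3 dB → -43 dBFS.
Stage 2: -43 dBFS ≤ -26 dBFS, so stage 2 doesn't engage; output -43 dBFS.
Stage 3: overshoot 1 dB → 1/2.5 = 0.4 dB → -43.6 dBFS.

-43.6 dBFS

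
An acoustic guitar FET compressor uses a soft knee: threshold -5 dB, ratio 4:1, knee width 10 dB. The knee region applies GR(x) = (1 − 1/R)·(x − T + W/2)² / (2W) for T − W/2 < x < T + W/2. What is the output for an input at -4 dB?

-5.35 dB

x − T + W/2 = -4 − (-5) + 5 = 6.
GR = (1 − 1/4) × 6² / 20 = 0.75 × 36 / 20 = 1.35 dB.
Output = -4 − 1.35 = -5.35 dB.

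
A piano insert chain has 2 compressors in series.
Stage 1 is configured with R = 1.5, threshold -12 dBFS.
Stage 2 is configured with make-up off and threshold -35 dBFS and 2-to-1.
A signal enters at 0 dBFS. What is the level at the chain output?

Stage 1: overshoot 12 dB → 12/1.5 = 8 dB → -4 dBFS.
Stage 2: overshoot 31 dB → 31/2 = 15.5 dB → -19.5 dBFS.

-19.5 dBFS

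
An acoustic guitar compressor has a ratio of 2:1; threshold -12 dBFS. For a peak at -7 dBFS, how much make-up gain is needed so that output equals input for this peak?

2.5 dB

The peak compresses to -12 + 5/2 = -9.5 dBFS.
To reach -7 dBFS requires -7 − (-9.5) = 2.5 dB of make-up.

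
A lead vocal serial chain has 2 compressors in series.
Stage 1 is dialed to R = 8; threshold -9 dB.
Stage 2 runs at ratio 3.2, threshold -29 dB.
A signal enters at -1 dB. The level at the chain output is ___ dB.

-22.4375 dB

Stage 1: overshoot 8 dB → 8/8 = 1 dB → -8 dB.
Stage 2: overshoot 21 dB → 21/3.2 = 6.5625 dB → -22.4375 dB.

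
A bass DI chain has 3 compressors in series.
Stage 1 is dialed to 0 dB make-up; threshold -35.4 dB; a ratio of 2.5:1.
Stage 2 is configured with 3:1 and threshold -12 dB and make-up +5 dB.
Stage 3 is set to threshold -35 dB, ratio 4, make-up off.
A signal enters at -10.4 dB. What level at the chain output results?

-31.35 dB

Stage 1: overshoot 25 dB → 25/2.5 = 10 dB → -25.4 dB.
Stage 2: -25.4 dB ≤ -12 dB, so stage 2 doesn't engage; make-up brings it to -20.4 dB.
Stage 3: overshoot 14.6 dB → 14.6/4 = 3.65 dB → -31.35 dB.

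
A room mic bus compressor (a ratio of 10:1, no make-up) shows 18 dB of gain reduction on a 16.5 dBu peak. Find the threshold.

Gain reduction = 16.5 − (-1.5) = 18 dB; output overshoot = GR / (R − 1) = 18 / 9 = 2 dB.
Threshold = output − output overshoot = -1.5 − 2 = -3.5 dBu.

-3.5 dBu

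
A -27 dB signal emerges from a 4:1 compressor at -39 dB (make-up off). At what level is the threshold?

-43 dB

Input is 16 dB above T (since output overshoot × R = input overshoot: (-39 − T)·4 = -27 − T gives T = -43 dB).
Check: -43 + (-27 − (-43))/4 = -43 + 4 = -39 dB. ✓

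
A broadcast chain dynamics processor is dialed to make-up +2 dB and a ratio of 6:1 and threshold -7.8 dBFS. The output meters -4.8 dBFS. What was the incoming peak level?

-1.8 dBFS

Before make-up, the level was -4.8 − 2 = -6.8 dBFS.
Post-compression overshoot = -6.8 − (-7.8) = 1 dB.
Input overshoot = R × output overshoot = 6 dB → input = -7.8 + 6 = -1.8 dBFS.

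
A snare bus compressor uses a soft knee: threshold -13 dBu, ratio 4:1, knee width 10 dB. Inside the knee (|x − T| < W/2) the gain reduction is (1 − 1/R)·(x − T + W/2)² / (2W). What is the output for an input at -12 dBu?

x − T + W/2 = -12 − (-13) + 5 = 6.
GR = (1 − 1/4) × 6² / 20 = 0.75 × 36 / 20 = 1.35 dB.
Output = -12 − 1.35 = -13.35 dBu.

-13.35 dBu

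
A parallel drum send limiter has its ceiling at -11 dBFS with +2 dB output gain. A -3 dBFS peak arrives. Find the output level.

The limiter clamps the peak to its -11 dBFS ceiling.
Output gain then adds 2 dB: -11 + 2 = -9 dBFS.

-9 dBFS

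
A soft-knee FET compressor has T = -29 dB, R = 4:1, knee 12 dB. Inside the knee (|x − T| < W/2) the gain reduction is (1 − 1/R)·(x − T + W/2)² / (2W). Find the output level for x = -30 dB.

x − T + W/2 = -30 − (-29) + 6 = 5.
GR = (1 − 1/4) × 5² / 24 = 0.75 × 25 / 24 = 0.78125 dB.
Output = -30 − 0.78125 = -30.78125 dB.

-30.78125 dB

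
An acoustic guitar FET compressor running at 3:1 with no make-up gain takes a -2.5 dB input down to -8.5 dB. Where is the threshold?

-11.5 dB

Let T be the threshold. Output overshoot = (input overshoot)/R, so -8.5 − T = (-2.5 − T)/3.
3·(-8.5 − T) = -2.5 − T → 2·T = -25.5 − (-2.5) = -23.
T = -23/2 = -11.5 dB.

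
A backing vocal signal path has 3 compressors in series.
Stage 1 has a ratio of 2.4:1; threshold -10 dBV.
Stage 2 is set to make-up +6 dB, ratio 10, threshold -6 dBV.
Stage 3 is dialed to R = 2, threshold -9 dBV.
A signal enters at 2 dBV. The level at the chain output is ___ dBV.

Stage 1: 12 dB above -10 dBV, reduced 2.4:1 to 5 dB above → -5 dBV.
Stage 2: -5 dBV is 1 dB over -6 dBV; at 10:1 that becomes 0.1 dB over, giving -5.9 dBV; +6 dB make-up → 0.1 dBV.
Stage 3: 9.1 dB above -9 dBV, reduced 2:1 to 4.55 dB above → -4.45 dBV.

-4.45 dBV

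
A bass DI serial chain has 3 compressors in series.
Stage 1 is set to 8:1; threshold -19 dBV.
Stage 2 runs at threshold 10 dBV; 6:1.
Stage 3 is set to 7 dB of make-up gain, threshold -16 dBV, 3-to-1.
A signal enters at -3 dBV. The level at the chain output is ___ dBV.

Stage 1: -3 dBV is 16 dB over -19 dBV; at 8:1 that becomes 2 dB over, giving -17 dBV.
Stage 2: below threshold (-17 ≤ 10); passes unchanged; output -17 dBV.
Stage 3: -17 dBV is at or below the -16 dBV threshold — no compression; make-up brings it to -10 dBV.

-10 dBV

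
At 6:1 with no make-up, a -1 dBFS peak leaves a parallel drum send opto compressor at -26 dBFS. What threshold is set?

Input is 30 dB above T (since output overshoot × R = input overshoot: (-26 − T)·6 = -1 − T gives T = -31 dBFS).
Check: -31 + (-1 − (-31))/6 = -31 + 5 = -26 dBFS. ✓

-31 dBFS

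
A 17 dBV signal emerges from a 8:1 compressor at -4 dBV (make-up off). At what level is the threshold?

-7 dBV

Gain reduction = 17 − (-4) = 21 dB; output overshoot = GR / (R − 1) = 21 / 7 = 3 dB.
Threshold = output − output overshoot = -4 − 3 = -7 dBV.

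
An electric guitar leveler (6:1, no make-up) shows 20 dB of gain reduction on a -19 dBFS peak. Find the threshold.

Gain reduction = -19 − (-39) = 20 dB; output overshoot = GR / (R − 1) = 20 / 5 = 4 dB.
Threshold = output − output overshoot = -39 − 4 = -43 dBFS.

-43 dBFS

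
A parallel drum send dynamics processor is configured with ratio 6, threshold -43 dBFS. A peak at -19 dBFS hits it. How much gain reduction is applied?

The signal is 24 dB above threshold.
After 6:1 compression the overshoot becomes 24/6 = 4 dB.
So the signal is attenuated by 24 − 4 = 20 dB.

20 dB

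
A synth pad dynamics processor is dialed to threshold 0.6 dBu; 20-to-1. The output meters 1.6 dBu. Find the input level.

The compressed level sits 1.6 − 0.6 = 1 dB over threshold.
Input overshoot = R × output overshoot = 20 dB → input = 0.6 + 20 = 20.6 dBu.

20.6 dBu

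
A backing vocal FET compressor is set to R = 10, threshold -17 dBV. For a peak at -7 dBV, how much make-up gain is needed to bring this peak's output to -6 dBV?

10 dB

The peak compresses to -17 + 10/10 = -16 dBV.
To reach -6 dBV requires -6 − (-16) = 10 dB of make-up.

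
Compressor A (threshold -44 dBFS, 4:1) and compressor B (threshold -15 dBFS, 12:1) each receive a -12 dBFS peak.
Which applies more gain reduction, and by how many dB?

A, by 21.25 dB

A: 32 dB over, compressed to 8 dB over, so 24 dB of GR.
B: 3 dB over, compressed to 0.25 dB over, so 2.75 dB of GR.
Difference: 21.25 dB in favour of A.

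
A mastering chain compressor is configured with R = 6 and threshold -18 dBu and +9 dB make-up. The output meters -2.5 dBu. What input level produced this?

21 dBu

Stripping the +9 dB make-up gives -11.5 dBu at the gain stage.
Post-compression overshoot = -11.5 − (-18) = 6.5 dB.
Before 6:1 compression the overshoot was 6.5 × 6 = 39 dB, so input = -18 + 39 = 21 dBu.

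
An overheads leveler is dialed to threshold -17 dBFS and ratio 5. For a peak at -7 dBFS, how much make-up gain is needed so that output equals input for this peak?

8 dB

The peak compresses to -17 + 10/5 = -15 dBFS.
To reach -7 dBFS requires -7 − (-15) = 8 dB of make-up.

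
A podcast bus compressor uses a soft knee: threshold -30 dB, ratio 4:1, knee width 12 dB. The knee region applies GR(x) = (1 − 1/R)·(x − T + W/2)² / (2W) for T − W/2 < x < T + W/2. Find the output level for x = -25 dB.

x − T + W/2 = -25 − (-30) + 6 = 11.
GR = (1 − 1/4) × 11² / 24 = 0.75 × 121 / 24 = 3.78125 dB.
Output = -25 − 3.78125 = -28.78125 dB.

-28.78125 dB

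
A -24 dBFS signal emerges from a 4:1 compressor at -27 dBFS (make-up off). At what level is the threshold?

Gain reduction = -24 − (-27) = 3 dB; output overshoot = GR / (R − 1) = 3 / 3 = 1 dB.
Threshold = output − output overshoot = -27 − 1 = -28 dBFS.

-28 dBFS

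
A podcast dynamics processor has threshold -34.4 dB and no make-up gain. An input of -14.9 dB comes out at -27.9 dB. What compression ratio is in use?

3:1

Input overshoot = -14.9 − (-34.4) = 19.5 dB; output overshoot = -27.9 − (-34.4) = 6.5 dB.
Ratio = 19.5 / 6.5 = 3.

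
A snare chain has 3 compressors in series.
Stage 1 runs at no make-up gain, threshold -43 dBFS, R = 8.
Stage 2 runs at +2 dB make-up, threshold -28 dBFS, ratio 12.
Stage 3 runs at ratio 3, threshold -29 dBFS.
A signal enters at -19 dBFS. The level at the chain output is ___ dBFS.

-38 dBFS

Stage 1: 24 dB above -43 dBFS, reduced 8:1 to 3 dB above → -40 dBFS.
Stage 2: -40 dBFS is at or below the -28 dBFS threshold — no compression; make-up brings it to -38 dBFS.
Stage 3: below threshold (-38 ≤ -29); passes unchanged; output -38 dBFS.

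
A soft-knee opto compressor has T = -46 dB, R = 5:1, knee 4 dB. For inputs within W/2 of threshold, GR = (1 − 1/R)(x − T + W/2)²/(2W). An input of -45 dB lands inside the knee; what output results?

x − T + W/2 = -45 − (-46) + 2 = 3.
GR = (1 − 1/5) × 3² / 8 = 0.8 × 9 / 8 = 0.9 dB.
Output = -45 − 0.9 = -45.9 dB.

-45.9 dB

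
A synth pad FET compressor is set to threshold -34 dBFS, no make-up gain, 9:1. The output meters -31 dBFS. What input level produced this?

Post-compression overshoot = -31 − (-34) = 3 dB.
Input overshoot = R × output overshoot = 27 dB → input = -34 + 27 = -7 dBFS.

-7 dBFS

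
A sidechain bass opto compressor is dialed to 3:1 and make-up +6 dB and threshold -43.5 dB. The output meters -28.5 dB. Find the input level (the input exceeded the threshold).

Stripping the +6 dB make-up gives -34.5 dB at the gain stage.
That's 9 dB above the -43.5 dB threshold.
Before 3:1 compression the overshoot was 9 × 3 = 27 dB, so input = -43.5 + 27 = -16.5 dB.

-16.5 dB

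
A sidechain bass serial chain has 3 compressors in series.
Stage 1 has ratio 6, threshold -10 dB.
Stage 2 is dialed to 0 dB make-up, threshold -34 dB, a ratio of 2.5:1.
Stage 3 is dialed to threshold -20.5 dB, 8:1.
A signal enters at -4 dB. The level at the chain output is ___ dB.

-24 dB

Stage 1: overshoot 6 dB → 6/6 = 1 dB → -9 dB.
Stage 2: 25 dB above -34 dB, reduced 2.5:1 to 10 dB above → -24 dB.
Stage 3: below threshold (-24 ≤ -20.5); passes unchanged; output -24 dB.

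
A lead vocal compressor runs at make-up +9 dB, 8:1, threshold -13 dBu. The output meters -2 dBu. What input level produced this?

3 dBu

Stripping the +9 dB make-up gives -11 dBu at the gain stage.
Post-compression overshoot = -11 − (-13) = 2 dB.
Undo the ratio: input overshoot = 2 × 8 = 16 dB, giving input = 3 dBu.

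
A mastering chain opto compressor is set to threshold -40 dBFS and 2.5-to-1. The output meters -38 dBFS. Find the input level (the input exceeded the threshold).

The compressed level sits -38 − (-40) = 2 dB over threshold.
Before 2.5:1 compression the overshoot was 2 × 2.5 = 5 dB, so input = -40 + 5 = -35 dBFS.

-35 dBFS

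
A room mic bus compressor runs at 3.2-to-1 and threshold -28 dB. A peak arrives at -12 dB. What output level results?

-12 dB sits 16 dB over threshold.
3.2:1 compression reduces that to 16/3.2 = 5 dB over.
That puts the output at -23 dB.

-23 dB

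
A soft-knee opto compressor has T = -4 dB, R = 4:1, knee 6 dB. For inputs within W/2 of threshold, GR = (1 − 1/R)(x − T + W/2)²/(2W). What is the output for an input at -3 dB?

-4 dB

x − T + W/2 = -3 − (-4) + 3 = 4.
GR = (1 − 1/4) × 4² / 12 = 0.75 × 16 / 12 = 1 dB.
Output = -3 − 1 = -4 dB.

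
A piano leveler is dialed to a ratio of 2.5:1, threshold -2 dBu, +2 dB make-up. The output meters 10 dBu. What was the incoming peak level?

23 dBu

Stripping the +2 dB make-up gives 8 dBu at the gain stage.
Post-compression overshoot = 8 − (-2) = 10 dB.
Undo the ratio: input overshoot = 10 × 2.5 = 25 dB, giving input = 23 dBu.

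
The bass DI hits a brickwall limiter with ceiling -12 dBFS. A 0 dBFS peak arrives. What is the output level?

The limiter clamps the peak to its -12 dBFS ceiling.

-12 dBFS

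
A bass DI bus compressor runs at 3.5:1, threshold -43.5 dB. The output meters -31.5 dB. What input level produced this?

That's 12 dB above the -43.5 dB threshold.
Before 3.5:1 compression the overshoot was 12 × 3.5 = 42 dB, so input = -43.5 + 42 = -1.5 dB.

-1.5 dB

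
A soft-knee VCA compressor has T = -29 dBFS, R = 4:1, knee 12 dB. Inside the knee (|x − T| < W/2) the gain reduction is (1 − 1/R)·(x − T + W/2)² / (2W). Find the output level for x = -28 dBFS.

x − T + W/2 = -28 − (-29) + 6 = 7.
GR = (1 − 1/4) × 7² / 24 = 0.75 × 49 / 24 = 1.53125 dB.
Output = -28 − 1.53125 = -29.53125 dBFS.

-29.53125 dBFS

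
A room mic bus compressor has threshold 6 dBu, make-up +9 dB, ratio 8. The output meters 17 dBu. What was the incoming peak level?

Stripping the +9 dB make-up gives 8 dBu at the gain stage.
The compressed level sits 8 − 6 = 2 dB over threshold.
Before 8:1 compression the overshoot was 2 × 8 = 16 dB, so input = 6 + 16 = 22 dBu.

22 dBu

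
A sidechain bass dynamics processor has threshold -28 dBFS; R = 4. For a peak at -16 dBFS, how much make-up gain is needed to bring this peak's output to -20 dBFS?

5 dB

Without make-up, output = threshold + overshoot/4 = -28 + 3 = -25 dBFS.
Gap to target: 5 dB.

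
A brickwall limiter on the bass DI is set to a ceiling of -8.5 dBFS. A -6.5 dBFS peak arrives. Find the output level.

The limiter clamps the peak to its -8.5 dBFS ceiling.

-8.5 dBFS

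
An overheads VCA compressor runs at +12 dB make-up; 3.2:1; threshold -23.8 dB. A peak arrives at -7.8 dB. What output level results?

-6.8 dB

The input is 16 dB above the -23.8 dB threshold.
At 3.2:1 the overshoot is divided by 3.2, leaving 5 dB above threshold.
That puts the output at -18.8 dB; make-up adds 12 dB, giving -6.8 dB.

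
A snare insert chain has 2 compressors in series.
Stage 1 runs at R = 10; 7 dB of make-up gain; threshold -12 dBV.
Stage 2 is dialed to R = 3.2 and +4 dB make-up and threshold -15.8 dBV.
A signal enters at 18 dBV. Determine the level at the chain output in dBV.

Stage 1: 18 dBV is 30 dB over -12 dBV; at 10:1 that becomes 3 dB over, giving -9 dBV; +7 dB make-up → -2 dBV.
Stage 2: 13.8 dB above -15.8 dBV, reduced 3.2:1 to 4.3125 dB above → -11.4875 dBV; +4 dB make-up → -7.4875 dBV.

-7.4875 dBV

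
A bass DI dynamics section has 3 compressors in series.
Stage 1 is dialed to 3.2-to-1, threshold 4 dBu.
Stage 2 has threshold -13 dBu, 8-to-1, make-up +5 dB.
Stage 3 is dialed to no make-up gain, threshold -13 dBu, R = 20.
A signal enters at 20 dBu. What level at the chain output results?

-12.6125 dBu

Stage 1: 16 dB above 4 dBu, reduced 3.2:1 to 5 dB above → 9 dBu.
Stage 2: overshoot 22 dB → 22/8 = 2.75 dB → -10.25 dBu; +5 dB make-up → -5.25 dBu.
Stage 3: -5.25 dBu is 7.75 dB over -13 dBu; at 20:1 that becomes 0.3875 dB over, giving -12.6125 dBu.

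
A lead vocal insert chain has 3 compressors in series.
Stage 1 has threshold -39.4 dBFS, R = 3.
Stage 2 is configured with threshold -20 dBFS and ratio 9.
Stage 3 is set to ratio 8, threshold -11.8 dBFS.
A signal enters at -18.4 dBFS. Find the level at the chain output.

Stage 1: 21 dB above -39.4 dBFS, reduced 3:1 to 7 dB above → -32.4 dBFS.
Stage 2: -32.4 dBFS ≤ -20 dBFS, so stage 2 doesn't engage; output -32.4 dBFS.
Stage 3: -32.4 dBFS ≤ -11.8 dBFS, so stage 3 doesn't engage; output -32.4 dBFS.

-32.4 dBFS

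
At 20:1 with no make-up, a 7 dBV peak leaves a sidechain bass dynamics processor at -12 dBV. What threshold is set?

Gain reduction = 7 − (-12) = 19 dB; output overshoot = GR / (R − 1) = 19 / 19 = 1 dB.
Threshold = output − output overshoot = -12 − 1 = -13 dBV.

-13 dBV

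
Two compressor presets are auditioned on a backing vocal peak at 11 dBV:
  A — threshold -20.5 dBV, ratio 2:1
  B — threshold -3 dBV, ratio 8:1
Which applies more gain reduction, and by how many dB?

A, by 3.5 dB

A: 31.5 dB over, compressed to 15.75 dB over, so 15.75 dB of GR.
B: 14 dB over, compressed to 1.75 dB over, so 12.25 dB of GR.
A reduces 3.5 dB more.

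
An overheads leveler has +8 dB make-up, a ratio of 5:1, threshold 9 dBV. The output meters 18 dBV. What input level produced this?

14 dBV

Before make-up, the level was 18 − 8 = 10 dBV.
That's 1 dB above the 9 dBV threshold.
Input overshoot = R × output overshoot = 5 dB → input = 9 + 5 = 14 dBV.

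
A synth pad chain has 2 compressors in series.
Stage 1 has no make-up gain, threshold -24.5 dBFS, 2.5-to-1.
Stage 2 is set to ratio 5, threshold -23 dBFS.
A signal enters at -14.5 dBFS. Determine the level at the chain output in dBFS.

Stage 1: 10 dB above -24.5 dBFS, reduced 2.5:1 to 4 dB above → -20.5 dBFS.
Stage 2: overshoot 2.5 dB → 2.5/5 = 0.5 dB → -22.5 dBFS.

-22.5 dBFS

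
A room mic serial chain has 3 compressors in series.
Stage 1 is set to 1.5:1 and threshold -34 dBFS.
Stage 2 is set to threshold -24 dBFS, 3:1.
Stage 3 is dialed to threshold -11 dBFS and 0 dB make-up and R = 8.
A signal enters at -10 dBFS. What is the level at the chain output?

-22 dBFS

Stage 1: 24 dB above -34 dBFS, reduced 1.5:1 to 16 dB above → -18 dBFS.
Stage 2: -18 dBFS is 6 dB over -24 dBFS; at 3:1 that becomes 2 dB over, giving -22 dBFS.
Stage 3: -22 dBFS ≤ -11 dBFS, so stage 3 doesn't engage; output -22 dBFS.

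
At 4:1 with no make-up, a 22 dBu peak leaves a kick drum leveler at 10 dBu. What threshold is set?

6 dBu

Let T be the threshold. Output overshoot = (input overshoot)/R, so 10 − T = (22 − T)/4.
4·(10 − T) = 22 − T → 3·T = 40 − 22 = 18.
T = 18/3 = 6 dBu.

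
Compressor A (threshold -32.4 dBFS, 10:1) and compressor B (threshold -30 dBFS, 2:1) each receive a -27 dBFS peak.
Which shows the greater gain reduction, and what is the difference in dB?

A: GR = 5.4 − 5.4/10 = 4.86 dB.
B: GR = 3 − 3/2 = 1.5 dB.
A applies 3.36 dB more gain reduction.

A, by 3.36 dB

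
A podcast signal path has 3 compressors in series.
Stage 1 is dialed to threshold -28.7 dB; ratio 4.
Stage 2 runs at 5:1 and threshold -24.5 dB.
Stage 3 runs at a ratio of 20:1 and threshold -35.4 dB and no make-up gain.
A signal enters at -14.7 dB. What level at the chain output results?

-34.89 dB

Stage 1: 14 dB above -28.7 dB, reduced 4:1 to 3.5 dB above → -25.2 dB.
Stage 2: -25.2 dB is at or below the -24.5 dB threshold — no compression; output -25.2 dB.
Stage 3: -25.2 dB is 10.2 dB over -35.4 dB; at 20:1 that becomes 0.51 dB over, giving -34.89 dB.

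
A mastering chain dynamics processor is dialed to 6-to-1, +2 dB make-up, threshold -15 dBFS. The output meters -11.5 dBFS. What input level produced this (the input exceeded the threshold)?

-6 dBFS

Remove make-up: -11.5 − 2 = -13.5 dBFS.
That's 1.5 dB above the -15 dBFS threshold.
Undo the ratio: input overshoot = 1.5 × 6 = 9 dB, giving input = -6 dBFS.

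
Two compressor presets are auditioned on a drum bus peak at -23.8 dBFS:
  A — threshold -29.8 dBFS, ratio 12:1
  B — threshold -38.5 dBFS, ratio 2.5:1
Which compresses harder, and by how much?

B, by 3.32 dB

A: overshoot 6 dB → output overshoot 0.5 dB → GR 5.5 dB.
B: overshoot 14.7 dB → output overshoot 5.88 dB → GR 8.82 dB.
B applies 3.32 dB more gain reduction.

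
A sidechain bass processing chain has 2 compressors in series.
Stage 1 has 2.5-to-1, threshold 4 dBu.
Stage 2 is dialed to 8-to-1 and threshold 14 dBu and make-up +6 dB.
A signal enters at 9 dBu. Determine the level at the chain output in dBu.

12 dBu

Stage 1: 5 dB above 4 dBu, reduced 2.5:1 to 2 dB above → 6 dBu.
Stage 2: below threshold (6 ≤ 14); passes unchanged; make-up brings it to 12 dBu.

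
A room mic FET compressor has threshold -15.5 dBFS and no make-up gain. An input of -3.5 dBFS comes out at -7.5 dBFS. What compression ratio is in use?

1.5:1

Input overshoot = -3.5 − (-15.5) = 12 dB; output overshoot = -7.5 − (-15.5) = 8 dB.
Ratio = 12 / 8 = 1.5.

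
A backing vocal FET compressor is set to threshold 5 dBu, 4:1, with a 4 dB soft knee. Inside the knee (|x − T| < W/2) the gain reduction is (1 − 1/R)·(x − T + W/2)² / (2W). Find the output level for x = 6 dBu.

x − T + W/2 = 6 − 5 + 2 = 3.
GR = (1 − 1/4) × 3² / 8 = 0.75 × 9 / 8 = 0.84375 dB.
Output = 6 − 0.84375 = 5.15625 dBu.

5.15625 dBu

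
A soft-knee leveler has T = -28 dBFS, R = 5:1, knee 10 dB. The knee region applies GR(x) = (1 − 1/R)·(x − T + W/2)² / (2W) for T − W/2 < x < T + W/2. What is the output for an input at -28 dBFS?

-29 dBFS

x − T + W/2 = -28 − (-28) + 5 = 5.
GR = (1 − 1/5) × 5² / 20 = 0.8 × 25 / 20 = 1 dB.
Output = -28 − 1 = -29 dBFS.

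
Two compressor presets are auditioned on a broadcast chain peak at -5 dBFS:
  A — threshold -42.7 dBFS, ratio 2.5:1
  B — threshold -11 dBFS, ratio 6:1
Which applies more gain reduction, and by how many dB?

A: overshoot 37.7 dB → output overshoot 15.08 dB → GR 22.62 dB.
B: overshoot 6 dB → output overshoot 1 dB → GR 5 dB.
A applies 17.62 dB more gain reduction.

A, by 17.62 dB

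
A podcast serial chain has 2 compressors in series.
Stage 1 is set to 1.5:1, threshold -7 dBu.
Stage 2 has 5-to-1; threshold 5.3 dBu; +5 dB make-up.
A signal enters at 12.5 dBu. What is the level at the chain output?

10.44 dBu

Stage 1: 12.5 dBu is 19.5 dB over -7 dBu; at 1.5:1 that becomes 13 dB over, giving 6 dBu.
Stage 2: overshoot 0.7 dB → 0.7/5 = 0.14 dB → 5.44 dBu; +5 dB make-up → 10.44 dBu.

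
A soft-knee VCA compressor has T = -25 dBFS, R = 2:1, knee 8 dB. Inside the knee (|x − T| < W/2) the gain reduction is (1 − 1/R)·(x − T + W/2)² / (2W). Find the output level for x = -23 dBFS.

x − T + W/2 = -23 − (-25) + 4 = 6.
GR = (1 − 1/2) × 6² / 16 = 0.5 × 36 / 16 = 1.125 dB.
Output = -23 − 1.125 = -24.125 dBFS.

-24.125 dBFS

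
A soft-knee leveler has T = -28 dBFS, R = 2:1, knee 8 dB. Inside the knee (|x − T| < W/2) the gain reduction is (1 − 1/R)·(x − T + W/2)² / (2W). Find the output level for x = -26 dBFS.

-27.125 dBFS

x − T + W/2 = -26 − (-28) + 4 = 6.
GR = (1 − 1/2) × 6² / 16 = 0.5 × 36 / 16 = 1.125 dB.
Output = -26 − 1.125 = -27.125 dBFS.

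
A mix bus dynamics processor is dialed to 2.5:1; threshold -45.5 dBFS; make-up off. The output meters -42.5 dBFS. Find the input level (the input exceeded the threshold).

That's 3 dB above the -45.5 dBFS threshold.
Input overshoot = R × output overshoot = 7.5 dB → input = -45.5 + 7.5 = -38 dBFS.

-38 dBFS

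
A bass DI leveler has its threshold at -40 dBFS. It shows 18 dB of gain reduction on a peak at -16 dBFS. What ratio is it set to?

Input overshoot = -16 − (-40) = 24 dB.
Output overshoot = 24 − 18 = 6 dB.
Ratio = input overshoot / output overshoot = 24 / 6 = 4.

4:1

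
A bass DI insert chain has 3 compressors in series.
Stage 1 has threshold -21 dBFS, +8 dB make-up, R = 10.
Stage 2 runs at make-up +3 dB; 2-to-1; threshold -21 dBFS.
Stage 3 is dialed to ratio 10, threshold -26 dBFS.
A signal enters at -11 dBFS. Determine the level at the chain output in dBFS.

-24.75 dBFS

Stage 1: overshoot 10 dB → 10/10 = 1 dB → -20 dBFS; +8 dB make-up → -12 dBFS.
Stage 2: -12 dBFS is 9 dB over -21 dBFS; at 2:1 that becomes 4.5 dB over, giving -16.5 dBFS; +3 dB make-up → -13.5 dBFS.
Stage 3: overshoot 12.5 dB → 12.5/10 = 1.25 dB → -24.75 dBFS.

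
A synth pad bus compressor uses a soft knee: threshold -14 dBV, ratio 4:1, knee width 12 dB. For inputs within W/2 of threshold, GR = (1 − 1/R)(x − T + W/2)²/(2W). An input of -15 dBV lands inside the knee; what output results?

-15.78125 dBV

x − T + W/2 = -15 − (-14) + 6 = 5.
GR = (1 − 1/4) × 5² / 24 = 0.75 × 25 / 24 = 0.78125 dB.
Output = -15 − 0.78125 = -15.78125 dBV.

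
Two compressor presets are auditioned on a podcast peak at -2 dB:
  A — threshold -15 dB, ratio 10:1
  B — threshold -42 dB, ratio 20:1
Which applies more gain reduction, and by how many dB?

B, by 26.3 dB

A: overshoot 13 dB → output overshoot 1.3 dB → GR 11.7 dB.
B: overshoot 40 dB → output overshoot 2 dB → GR 38 dB.
B applies 26.3 dB more gain reduction.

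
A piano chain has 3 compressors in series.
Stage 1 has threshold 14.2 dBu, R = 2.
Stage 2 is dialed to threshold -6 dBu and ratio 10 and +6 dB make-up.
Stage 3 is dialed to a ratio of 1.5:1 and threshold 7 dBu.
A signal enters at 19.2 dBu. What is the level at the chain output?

Stage 1: 5 dB above 14.2 dBu, reduced 2:1 to 2.5 dB above → 16.7 dBu.
Stage 2: overshoot 22.7 dB → 22.7/10 = 2.27 dB → -3.73 dBu; +6 dB make-up → 2.27 dBu.
Stage 3: 2.27 dBu is at or below the 7 dBu threshold — no compression; output 2.27 dBu.

2.27 dBu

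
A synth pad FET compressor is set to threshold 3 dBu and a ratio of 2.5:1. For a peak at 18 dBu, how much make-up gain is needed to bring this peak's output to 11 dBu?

Overshoot 15 dB → 15/2.5 = 6 dB after compression, so the compressed level is 3 + 6 = 9 dBu.
Make-up = target − compressed = 11 − 9 = 2 dB.

2 dB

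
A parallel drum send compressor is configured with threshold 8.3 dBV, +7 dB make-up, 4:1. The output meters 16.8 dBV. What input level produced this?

14.3 dBV

Before make-up, the level was 16.8 − 7 = 9.8 dBV.
That's 1.5 dB above the 8.3 dBV threshold.
Undo the ratio: input overshoot = 1.5 × 4 = 6 dB, giving input = 14.3 dBV.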